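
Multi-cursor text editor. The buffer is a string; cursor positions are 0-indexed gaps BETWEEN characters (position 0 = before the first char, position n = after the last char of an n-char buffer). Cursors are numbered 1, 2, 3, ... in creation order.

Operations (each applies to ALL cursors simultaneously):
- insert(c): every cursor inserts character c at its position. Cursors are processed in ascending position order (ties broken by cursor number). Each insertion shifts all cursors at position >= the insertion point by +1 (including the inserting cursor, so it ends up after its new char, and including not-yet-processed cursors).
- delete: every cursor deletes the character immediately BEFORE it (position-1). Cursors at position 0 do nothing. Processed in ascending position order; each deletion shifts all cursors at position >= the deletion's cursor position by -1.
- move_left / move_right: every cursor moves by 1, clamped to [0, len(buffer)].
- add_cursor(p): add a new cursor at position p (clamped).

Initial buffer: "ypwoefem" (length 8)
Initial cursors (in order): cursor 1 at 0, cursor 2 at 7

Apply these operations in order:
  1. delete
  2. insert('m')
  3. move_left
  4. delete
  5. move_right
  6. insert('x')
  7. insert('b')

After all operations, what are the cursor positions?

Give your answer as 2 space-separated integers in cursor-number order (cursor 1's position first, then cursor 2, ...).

After op 1 (delete): buffer="ypwoefm" (len 7), cursors c1@0 c2@6, authorship .......
After op 2 (insert('m')): buffer="mypwoefmm" (len 9), cursors c1@1 c2@8, authorship 1......2.
After op 3 (move_left): buffer="mypwoefmm" (len 9), cursors c1@0 c2@7, authorship 1......2.
After op 4 (delete): buffer="mypwoemm" (len 8), cursors c1@0 c2@6, authorship 1.....2.
After op 5 (move_right): buffer="mypwoemm" (len 8), cursors c1@1 c2@7, authorship 1.....2.
After op 6 (insert('x')): buffer="mxypwoemxm" (len 10), cursors c1@2 c2@9, authorship 11.....22.
After op 7 (insert('b')): buffer="mxbypwoemxbm" (len 12), cursors c1@3 c2@11, authorship 111.....222.

Answer: 3 11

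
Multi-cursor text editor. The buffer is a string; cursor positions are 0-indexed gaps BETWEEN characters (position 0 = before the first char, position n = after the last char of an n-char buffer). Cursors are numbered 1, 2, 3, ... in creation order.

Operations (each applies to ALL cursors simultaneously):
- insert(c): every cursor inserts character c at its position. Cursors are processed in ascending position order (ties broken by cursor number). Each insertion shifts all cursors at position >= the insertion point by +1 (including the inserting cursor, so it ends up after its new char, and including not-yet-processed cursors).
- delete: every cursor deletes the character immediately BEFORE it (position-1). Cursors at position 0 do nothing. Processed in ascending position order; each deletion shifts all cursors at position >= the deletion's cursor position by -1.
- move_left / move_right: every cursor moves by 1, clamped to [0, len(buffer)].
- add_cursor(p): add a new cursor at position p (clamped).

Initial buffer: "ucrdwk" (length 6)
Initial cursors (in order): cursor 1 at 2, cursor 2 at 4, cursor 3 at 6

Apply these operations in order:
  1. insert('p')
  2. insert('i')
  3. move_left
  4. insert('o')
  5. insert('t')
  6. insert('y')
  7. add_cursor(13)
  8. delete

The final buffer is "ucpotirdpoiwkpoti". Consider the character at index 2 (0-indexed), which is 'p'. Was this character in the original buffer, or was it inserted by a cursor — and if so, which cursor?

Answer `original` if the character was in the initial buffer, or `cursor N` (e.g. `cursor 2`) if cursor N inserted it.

After op 1 (insert('p')): buffer="ucprdpwkp" (len 9), cursors c1@3 c2@6 c3@9, authorship ..1..2..3
After op 2 (insert('i')): buffer="ucpirdpiwkpi" (len 12), cursors c1@4 c2@8 c3@12, authorship ..11..22..33
After op 3 (move_left): buffer="ucpirdpiwkpi" (len 12), cursors c1@3 c2@7 c3@11, authorship ..11..22..33
After op 4 (insert('o')): buffer="ucpoirdpoiwkpoi" (len 15), cursors c1@4 c2@9 c3@14, authorship ..111..222..333
After op 5 (insert('t')): buffer="ucpotirdpotiwkpoti" (len 18), cursors c1@5 c2@11 c3@17, authorship ..1111..2222..3333
After op 6 (insert('y')): buffer="ucpotyirdpotyiwkpotyi" (len 21), cursors c1@6 c2@13 c3@20, authorship ..11111..22222..33333
After op 7 (add_cursor(13)): buffer="ucpotyirdpotyiwkpotyi" (len 21), cursors c1@6 c2@13 c4@13 c3@20, authorship ..11111..22222..33333
After op 8 (delete): buffer="ucpotirdpoiwkpoti" (len 17), cursors c1@5 c2@10 c4@10 c3@16, authorship ..1111..222..3333
Authorship (.=original, N=cursor N): . . 1 1 1 1 . . 2 2 2 . . 3 3 3 3
Index 2: author = 1

Answer: cursor 1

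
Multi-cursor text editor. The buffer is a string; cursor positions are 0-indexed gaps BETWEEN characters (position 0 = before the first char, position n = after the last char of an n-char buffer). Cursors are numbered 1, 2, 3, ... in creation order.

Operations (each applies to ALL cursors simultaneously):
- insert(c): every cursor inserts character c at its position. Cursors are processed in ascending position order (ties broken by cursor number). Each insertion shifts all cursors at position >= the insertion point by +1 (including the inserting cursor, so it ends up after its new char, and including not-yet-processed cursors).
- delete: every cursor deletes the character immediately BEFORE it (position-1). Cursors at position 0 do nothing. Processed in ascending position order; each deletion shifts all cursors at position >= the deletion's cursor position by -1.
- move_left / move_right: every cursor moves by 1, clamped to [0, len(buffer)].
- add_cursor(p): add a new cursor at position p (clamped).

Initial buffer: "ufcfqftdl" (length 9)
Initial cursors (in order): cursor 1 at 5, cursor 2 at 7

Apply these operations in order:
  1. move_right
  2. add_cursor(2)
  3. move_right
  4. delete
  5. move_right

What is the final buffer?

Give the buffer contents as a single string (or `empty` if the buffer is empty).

Answer: uffqfd

Derivation:
After op 1 (move_right): buffer="ufcfqftdl" (len 9), cursors c1@6 c2@8, authorship .........
After op 2 (add_cursor(2)): buffer="ufcfqftdl" (len 9), cursors c3@2 c1@6 c2@8, authorship .........
After op 3 (move_right): buffer="ufcfqftdl" (len 9), cursors c3@3 c1@7 c2@9, authorship .........
After op 4 (delete): buffer="uffqfd" (len 6), cursors c3@2 c1@5 c2@6, authorship ......
After op 5 (move_right): buffer="uffqfd" (len 6), cursors c3@3 c1@6 c2@6, authorship ......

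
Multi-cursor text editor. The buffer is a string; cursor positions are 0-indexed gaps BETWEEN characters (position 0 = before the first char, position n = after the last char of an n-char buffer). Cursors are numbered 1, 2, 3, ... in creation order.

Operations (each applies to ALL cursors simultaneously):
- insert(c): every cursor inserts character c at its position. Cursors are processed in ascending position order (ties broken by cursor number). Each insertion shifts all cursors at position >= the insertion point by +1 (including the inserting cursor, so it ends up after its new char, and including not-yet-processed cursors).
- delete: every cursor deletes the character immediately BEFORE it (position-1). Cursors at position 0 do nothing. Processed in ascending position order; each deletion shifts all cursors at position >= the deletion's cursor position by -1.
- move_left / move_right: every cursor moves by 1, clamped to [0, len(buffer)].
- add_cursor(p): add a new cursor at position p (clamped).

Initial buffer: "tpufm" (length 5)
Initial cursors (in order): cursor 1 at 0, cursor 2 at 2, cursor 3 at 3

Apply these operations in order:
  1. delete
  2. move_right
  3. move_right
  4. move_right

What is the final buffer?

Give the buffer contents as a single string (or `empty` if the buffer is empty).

After op 1 (delete): buffer="tfm" (len 3), cursors c1@0 c2@1 c3@1, authorship ...
After op 2 (move_right): buffer="tfm" (len 3), cursors c1@1 c2@2 c3@2, authorship ...
After op 3 (move_right): buffer="tfm" (len 3), cursors c1@2 c2@3 c3@3, authorship ...
After op 4 (move_right): buffer="tfm" (len 3), cursors c1@3 c2@3 c3@3, authorship ...

Answer: tfm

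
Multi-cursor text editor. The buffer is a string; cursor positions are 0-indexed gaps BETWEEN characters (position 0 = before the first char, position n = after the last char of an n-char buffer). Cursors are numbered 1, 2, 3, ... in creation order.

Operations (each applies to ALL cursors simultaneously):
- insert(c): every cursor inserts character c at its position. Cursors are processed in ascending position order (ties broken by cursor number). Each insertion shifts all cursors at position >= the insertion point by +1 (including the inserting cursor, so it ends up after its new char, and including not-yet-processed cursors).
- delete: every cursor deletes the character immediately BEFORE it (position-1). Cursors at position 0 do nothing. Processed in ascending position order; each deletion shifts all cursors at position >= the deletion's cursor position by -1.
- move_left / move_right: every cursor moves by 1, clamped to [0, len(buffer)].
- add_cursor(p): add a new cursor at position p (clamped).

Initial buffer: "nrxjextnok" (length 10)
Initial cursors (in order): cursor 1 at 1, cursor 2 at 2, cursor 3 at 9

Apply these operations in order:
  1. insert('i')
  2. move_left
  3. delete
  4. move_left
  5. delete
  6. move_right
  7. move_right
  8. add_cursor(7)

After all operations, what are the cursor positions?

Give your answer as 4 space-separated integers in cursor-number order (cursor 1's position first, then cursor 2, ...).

Answer: 2 2 8 7

Derivation:
After op 1 (insert('i')): buffer="nirixjextnoik" (len 13), cursors c1@2 c2@4 c3@12, authorship .1.2.......3.
After op 2 (move_left): buffer="nirixjextnoik" (len 13), cursors c1@1 c2@3 c3@11, authorship .1.2.......3.
After op 3 (delete): buffer="iixjextnik" (len 10), cursors c1@0 c2@1 c3@8, authorship 12......3.
After op 4 (move_left): buffer="iixjextnik" (len 10), cursors c1@0 c2@0 c3@7, authorship 12......3.
After op 5 (delete): buffer="iixjexnik" (len 9), cursors c1@0 c2@0 c3@6, authorship 12.....3.
After op 6 (move_right): buffer="iixjexnik" (len 9), cursors c1@1 c2@1 c3@7, authorship 12.....3.
After op 7 (move_right): buffer="iixjexnik" (len 9), cursors c1@2 c2@2 c3@8, authorship 12.....3.
After op 8 (add_cursor(7)): buffer="iixjexnik" (len 9), cursors c1@2 c2@2 c4@7 c3@8, authorship 12.....3.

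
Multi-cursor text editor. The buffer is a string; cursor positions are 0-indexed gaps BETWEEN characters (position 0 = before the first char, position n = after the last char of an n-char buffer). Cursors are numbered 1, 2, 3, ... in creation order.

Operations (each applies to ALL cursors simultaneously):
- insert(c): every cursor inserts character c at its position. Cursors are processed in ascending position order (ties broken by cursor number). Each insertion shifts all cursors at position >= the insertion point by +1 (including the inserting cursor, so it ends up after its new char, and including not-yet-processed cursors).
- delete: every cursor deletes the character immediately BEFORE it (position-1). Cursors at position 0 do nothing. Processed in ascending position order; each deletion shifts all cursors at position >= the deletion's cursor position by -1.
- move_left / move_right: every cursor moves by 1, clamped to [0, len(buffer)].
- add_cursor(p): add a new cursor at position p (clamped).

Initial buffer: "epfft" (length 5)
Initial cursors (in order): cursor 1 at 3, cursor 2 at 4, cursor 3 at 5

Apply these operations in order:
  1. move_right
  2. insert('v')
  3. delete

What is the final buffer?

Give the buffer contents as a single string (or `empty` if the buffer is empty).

Answer: epfft

Derivation:
After op 1 (move_right): buffer="epfft" (len 5), cursors c1@4 c2@5 c3@5, authorship .....
After op 2 (insert('v')): buffer="epffvtvv" (len 8), cursors c1@5 c2@8 c3@8, authorship ....1.23
After op 3 (delete): buffer="epfft" (len 5), cursors c1@4 c2@5 c3@5, authorship .....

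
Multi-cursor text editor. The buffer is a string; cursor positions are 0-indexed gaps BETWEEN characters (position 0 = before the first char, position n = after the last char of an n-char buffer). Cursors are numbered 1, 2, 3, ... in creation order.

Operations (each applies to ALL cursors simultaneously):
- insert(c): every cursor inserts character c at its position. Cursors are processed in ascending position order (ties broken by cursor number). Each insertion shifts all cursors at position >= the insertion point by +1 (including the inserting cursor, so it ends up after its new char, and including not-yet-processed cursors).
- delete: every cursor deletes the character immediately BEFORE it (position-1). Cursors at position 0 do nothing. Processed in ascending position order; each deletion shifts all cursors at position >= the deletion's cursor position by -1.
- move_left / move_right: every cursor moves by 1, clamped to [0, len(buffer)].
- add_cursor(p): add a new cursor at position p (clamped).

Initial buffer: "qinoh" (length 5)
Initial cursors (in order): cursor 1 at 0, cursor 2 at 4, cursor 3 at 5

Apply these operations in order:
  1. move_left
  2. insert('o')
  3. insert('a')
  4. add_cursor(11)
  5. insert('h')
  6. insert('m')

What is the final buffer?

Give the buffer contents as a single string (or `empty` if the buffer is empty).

After op 1 (move_left): buffer="qinoh" (len 5), cursors c1@0 c2@3 c3@4, authorship .....
After op 2 (insert('o')): buffer="oqinoooh" (len 8), cursors c1@1 c2@5 c3@7, authorship 1...2.3.
After op 3 (insert('a')): buffer="oaqinoaooah" (len 11), cursors c1@2 c2@7 c3@10, authorship 11...22.33.
After op 4 (add_cursor(11)): buffer="oaqinoaooah" (len 11), cursors c1@2 c2@7 c3@10 c4@11, authorship 11...22.33.
After op 5 (insert('h')): buffer="oahqinoahooahhh" (len 15), cursors c1@3 c2@9 c3@13 c4@15, authorship 111...222.333.4
After op 6 (insert('m')): buffer="oahmqinoahmooahmhhm" (len 19), cursors c1@4 c2@11 c3@16 c4@19, authorship 1111...2222.3333.44

Answer: oahmqinoahmooahmhhm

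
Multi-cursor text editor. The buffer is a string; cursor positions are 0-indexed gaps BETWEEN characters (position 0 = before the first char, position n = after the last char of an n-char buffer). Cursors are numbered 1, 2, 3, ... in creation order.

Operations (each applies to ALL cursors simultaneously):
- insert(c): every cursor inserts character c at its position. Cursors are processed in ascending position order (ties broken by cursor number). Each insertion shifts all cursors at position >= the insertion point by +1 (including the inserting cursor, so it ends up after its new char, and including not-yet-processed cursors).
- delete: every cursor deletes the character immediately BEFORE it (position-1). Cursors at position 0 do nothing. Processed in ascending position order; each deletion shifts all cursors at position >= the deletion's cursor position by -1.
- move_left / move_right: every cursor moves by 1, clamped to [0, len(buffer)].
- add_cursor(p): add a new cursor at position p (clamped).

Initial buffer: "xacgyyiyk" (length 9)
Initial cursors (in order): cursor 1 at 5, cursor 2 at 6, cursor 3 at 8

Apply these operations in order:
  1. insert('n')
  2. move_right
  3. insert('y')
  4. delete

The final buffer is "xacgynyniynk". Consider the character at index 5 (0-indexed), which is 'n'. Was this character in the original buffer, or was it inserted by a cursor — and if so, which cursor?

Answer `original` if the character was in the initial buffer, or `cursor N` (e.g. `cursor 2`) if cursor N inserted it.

After op 1 (insert('n')): buffer="xacgynyniynk" (len 12), cursors c1@6 c2@8 c3@11, authorship .....1.2..3.
After op 2 (move_right): buffer="xacgynyniynk" (len 12), cursors c1@7 c2@9 c3@12, authorship .....1.2..3.
After op 3 (insert('y')): buffer="xacgynyyniyynky" (len 15), cursors c1@8 c2@11 c3@15, authorship .....1.12.2.3.3
After op 4 (delete): buffer="xacgynyniynk" (len 12), cursors c1@7 c2@9 c3@12, authorship .....1.2..3.
Authorship (.=original, N=cursor N): . . . . . 1 . 2 . . 3 .
Index 5: author = 1

Answer: cursor 1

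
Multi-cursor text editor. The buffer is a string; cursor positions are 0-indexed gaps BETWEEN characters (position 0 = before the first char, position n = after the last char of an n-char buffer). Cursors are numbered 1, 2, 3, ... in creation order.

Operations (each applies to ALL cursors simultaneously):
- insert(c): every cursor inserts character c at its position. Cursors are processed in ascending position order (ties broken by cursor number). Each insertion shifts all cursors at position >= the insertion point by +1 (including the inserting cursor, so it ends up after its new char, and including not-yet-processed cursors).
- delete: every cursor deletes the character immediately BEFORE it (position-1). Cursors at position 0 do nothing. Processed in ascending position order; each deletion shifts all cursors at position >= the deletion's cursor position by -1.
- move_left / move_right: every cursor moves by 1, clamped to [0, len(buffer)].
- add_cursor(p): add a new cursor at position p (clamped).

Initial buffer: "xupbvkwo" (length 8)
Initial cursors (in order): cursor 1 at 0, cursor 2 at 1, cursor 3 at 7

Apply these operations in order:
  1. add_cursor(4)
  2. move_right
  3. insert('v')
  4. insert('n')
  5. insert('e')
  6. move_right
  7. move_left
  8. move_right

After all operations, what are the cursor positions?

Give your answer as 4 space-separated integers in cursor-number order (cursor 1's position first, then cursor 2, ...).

Answer: 5 9 20 15

Derivation:
After op 1 (add_cursor(4)): buffer="xupbvkwo" (len 8), cursors c1@0 c2@1 c4@4 c3@7, authorship ........
After op 2 (move_right): buffer="xupbvkwo" (len 8), cursors c1@1 c2@2 c4@5 c3@8, authorship ........
After op 3 (insert('v')): buffer="xvuvpbvvkwov" (len 12), cursors c1@2 c2@4 c4@8 c3@12, authorship .1.2...4...3
After op 4 (insert('n')): buffer="xvnuvnpbvvnkwovn" (len 16), cursors c1@3 c2@6 c4@11 c3@16, authorship .11.22...44...33
After op 5 (insert('e')): buffer="xvneuvnepbvvnekwovne" (len 20), cursors c1@4 c2@8 c4@14 c3@20, authorship .111.222...444...333
After op 6 (move_right): buffer="xvneuvnepbvvnekwovne" (len 20), cursors c1@5 c2@9 c4@15 c3@20, authorship .111.222...444...333
After op 7 (move_left): buffer="xvneuvnepbvvnekwovne" (len 20), cursors c1@4 c2@8 c4@14 c3@19, authorship .111.222...444...333
After op 8 (move_right): buffer="xvneuvnepbvvnekwovne" (len 20), cursors c1@5 c2@9 c4@15 c3@20, authorship .111.222...444...333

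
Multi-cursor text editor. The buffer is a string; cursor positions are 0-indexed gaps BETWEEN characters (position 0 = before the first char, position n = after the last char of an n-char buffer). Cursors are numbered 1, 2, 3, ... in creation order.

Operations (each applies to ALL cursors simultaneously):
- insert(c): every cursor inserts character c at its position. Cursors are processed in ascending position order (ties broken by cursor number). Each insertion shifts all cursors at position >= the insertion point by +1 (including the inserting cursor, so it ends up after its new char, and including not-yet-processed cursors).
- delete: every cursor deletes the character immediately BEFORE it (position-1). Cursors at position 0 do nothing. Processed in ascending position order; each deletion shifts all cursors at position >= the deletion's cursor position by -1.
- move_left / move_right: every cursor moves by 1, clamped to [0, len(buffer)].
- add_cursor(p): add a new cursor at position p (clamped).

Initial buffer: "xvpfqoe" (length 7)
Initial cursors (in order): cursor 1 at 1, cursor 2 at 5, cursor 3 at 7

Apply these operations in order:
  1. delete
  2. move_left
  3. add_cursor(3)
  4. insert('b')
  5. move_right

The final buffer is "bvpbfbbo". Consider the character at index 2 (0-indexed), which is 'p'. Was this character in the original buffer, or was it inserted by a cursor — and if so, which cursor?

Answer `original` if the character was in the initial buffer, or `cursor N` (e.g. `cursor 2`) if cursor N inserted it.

After op 1 (delete): buffer="vpfo" (len 4), cursors c1@0 c2@3 c3@4, authorship ....
After op 2 (move_left): buffer="vpfo" (len 4), cursors c1@0 c2@2 c3@3, authorship ....
After op 3 (add_cursor(3)): buffer="vpfo" (len 4), cursors c1@0 c2@2 c3@3 c4@3, authorship ....
After op 4 (insert('b')): buffer="bvpbfbbo" (len 8), cursors c1@1 c2@4 c3@7 c4@7, authorship 1..2.34.
After op 5 (move_right): buffer="bvpbfbbo" (len 8), cursors c1@2 c2@5 c3@8 c4@8, authorship 1..2.34.
Authorship (.=original, N=cursor N): 1 . . 2 . 3 4 .
Index 2: author = original

Answer: original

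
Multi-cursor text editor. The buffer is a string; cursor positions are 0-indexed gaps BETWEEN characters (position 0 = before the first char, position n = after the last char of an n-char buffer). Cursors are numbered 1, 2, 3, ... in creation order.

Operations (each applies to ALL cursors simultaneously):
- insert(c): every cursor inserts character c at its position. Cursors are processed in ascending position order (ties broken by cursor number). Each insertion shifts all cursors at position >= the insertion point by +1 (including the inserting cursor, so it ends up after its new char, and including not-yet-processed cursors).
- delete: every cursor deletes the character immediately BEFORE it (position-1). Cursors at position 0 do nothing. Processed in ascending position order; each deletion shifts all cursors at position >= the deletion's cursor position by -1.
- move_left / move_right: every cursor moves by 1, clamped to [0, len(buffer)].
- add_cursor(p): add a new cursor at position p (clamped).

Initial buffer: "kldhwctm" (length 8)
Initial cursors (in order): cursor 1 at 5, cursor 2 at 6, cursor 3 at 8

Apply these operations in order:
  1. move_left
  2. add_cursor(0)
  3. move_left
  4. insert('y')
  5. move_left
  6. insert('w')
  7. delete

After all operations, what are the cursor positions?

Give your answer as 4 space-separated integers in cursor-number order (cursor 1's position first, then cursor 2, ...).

Answer: 4 6 9 0

Derivation:
After op 1 (move_left): buffer="kldhwctm" (len 8), cursors c1@4 c2@5 c3@7, authorship ........
After op 2 (add_cursor(0)): buffer="kldhwctm" (len 8), cursors c4@0 c1@4 c2@5 c3@7, authorship ........
After op 3 (move_left): buffer="kldhwctm" (len 8), cursors c4@0 c1@3 c2@4 c3@6, authorship ........
After op 4 (insert('y')): buffer="ykldyhywcytm" (len 12), cursors c4@1 c1@5 c2@7 c3@10, authorship 4...1.2..3..
After op 5 (move_left): buffer="ykldyhywcytm" (len 12), cursors c4@0 c1@4 c2@6 c3@9, authorship 4...1.2..3..
After op 6 (insert('w')): buffer="wykldwyhwywcwytm" (len 16), cursors c4@1 c1@6 c2@9 c3@13, authorship 44...11.22..33..
After op 7 (delete): buffer="ykldyhywcytm" (len 12), cursors c4@0 c1@4 c2@6 c3@9, authorship 4...1.2..3..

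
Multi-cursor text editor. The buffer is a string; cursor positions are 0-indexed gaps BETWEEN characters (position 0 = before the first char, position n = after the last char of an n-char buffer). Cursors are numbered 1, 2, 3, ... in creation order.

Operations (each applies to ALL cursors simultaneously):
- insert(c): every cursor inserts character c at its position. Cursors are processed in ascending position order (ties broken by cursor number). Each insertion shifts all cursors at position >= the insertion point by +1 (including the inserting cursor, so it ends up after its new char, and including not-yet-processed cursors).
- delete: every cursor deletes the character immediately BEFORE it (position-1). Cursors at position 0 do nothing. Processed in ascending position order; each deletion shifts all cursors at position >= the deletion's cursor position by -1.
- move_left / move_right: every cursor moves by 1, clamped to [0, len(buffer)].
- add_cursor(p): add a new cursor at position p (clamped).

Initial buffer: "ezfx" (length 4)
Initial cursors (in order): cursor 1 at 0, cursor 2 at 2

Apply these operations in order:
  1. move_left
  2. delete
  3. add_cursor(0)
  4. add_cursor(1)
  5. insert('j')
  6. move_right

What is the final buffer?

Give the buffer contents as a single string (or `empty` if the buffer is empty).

Answer: jjjzjfx

Derivation:
After op 1 (move_left): buffer="ezfx" (len 4), cursors c1@0 c2@1, authorship ....
After op 2 (delete): buffer="zfx" (len 3), cursors c1@0 c2@0, authorship ...
After op 3 (add_cursor(0)): buffer="zfx" (len 3), cursors c1@0 c2@0 c3@0, authorship ...
After op 4 (add_cursor(1)): buffer="zfx" (len 3), cursors c1@0 c2@0 c3@0 c4@1, authorship ...
After op 5 (insert('j')): buffer="jjjzjfx" (len 7), cursors c1@3 c2@3 c3@3 c4@5, authorship 123.4..
After op 6 (move_right): buffer="jjjzjfx" (len 7), cursors c1@4 c2@4 c3@4 c4@6, authorship 123.4..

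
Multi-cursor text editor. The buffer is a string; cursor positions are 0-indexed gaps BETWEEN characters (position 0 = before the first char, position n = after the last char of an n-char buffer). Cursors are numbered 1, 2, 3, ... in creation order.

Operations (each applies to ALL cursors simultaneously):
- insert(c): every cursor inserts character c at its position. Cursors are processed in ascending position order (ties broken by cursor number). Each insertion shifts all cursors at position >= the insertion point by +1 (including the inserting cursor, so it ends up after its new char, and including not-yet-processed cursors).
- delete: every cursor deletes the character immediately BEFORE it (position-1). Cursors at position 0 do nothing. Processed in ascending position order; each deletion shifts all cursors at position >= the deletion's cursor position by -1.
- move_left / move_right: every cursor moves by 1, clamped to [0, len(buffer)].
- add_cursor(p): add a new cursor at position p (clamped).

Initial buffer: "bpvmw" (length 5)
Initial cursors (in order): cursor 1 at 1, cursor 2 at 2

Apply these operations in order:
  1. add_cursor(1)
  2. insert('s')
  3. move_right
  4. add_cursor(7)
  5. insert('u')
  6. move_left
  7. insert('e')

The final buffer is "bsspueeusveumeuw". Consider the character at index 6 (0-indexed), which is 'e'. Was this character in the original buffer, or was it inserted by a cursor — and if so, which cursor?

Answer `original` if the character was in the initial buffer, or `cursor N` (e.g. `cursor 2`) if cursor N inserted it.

Answer: cursor 3

Derivation:
After op 1 (add_cursor(1)): buffer="bpvmw" (len 5), cursors c1@1 c3@1 c2@2, authorship .....
After op 2 (insert('s')): buffer="bsspsvmw" (len 8), cursors c1@3 c3@3 c2@5, authorship .13.2...
After op 3 (move_right): buffer="bsspsvmw" (len 8), cursors c1@4 c3@4 c2@6, authorship .13.2...
After op 4 (add_cursor(7)): buffer="bsspsvmw" (len 8), cursors c1@4 c3@4 c2@6 c4@7, authorship .13.2...
After op 5 (insert('u')): buffer="bsspuusvumuw" (len 12), cursors c1@6 c3@6 c2@9 c4@11, authorship .13.132.2.4.
After op 6 (move_left): buffer="bsspuusvumuw" (len 12), cursors c1@5 c3@5 c2@8 c4@10, authorship .13.132.2.4.
After op 7 (insert('e')): buffer="bsspueeusveumeuw" (len 16), cursors c1@7 c3@7 c2@11 c4@14, authorship .13.11332.22.44.
Authorship (.=original, N=cursor N): . 1 3 . 1 1 3 3 2 . 2 2 . 4 4 .
Index 6: author = 3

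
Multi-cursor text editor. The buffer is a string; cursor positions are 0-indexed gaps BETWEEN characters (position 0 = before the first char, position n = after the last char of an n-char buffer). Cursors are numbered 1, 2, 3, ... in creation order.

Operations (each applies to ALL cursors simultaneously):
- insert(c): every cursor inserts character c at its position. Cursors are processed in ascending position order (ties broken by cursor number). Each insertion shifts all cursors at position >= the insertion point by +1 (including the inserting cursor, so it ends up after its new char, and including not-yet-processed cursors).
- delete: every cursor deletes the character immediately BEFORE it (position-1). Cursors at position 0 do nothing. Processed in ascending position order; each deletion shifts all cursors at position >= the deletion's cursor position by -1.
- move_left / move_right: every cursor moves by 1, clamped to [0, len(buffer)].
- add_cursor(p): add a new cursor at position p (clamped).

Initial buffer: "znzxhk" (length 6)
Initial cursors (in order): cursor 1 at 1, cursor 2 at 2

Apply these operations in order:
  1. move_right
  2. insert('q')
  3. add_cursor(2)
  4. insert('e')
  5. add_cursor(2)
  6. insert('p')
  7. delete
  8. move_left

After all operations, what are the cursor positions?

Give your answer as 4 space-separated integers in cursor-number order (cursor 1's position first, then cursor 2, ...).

After op 1 (move_right): buffer="znzxhk" (len 6), cursors c1@2 c2@3, authorship ......
After op 2 (insert('q')): buffer="znqzqxhk" (len 8), cursors c1@3 c2@5, authorship ..1.2...
After op 3 (add_cursor(2)): buffer="znqzqxhk" (len 8), cursors c3@2 c1@3 c2@5, authorship ..1.2...
After op 4 (insert('e')): buffer="zneqezqexhk" (len 11), cursors c3@3 c1@5 c2@8, authorship ..311.22...
After op 5 (add_cursor(2)): buffer="zneqezqexhk" (len 11), cursors c4@2 c3@3 c1@5 c2@8, authorship ..311.22...
After op 6 (insert('p')): buffer="znpepqepzqepxhk" (len 15), cursors c4@3 c3@5 c1@8 c2@12, authorship ..433111.222...
After op 7 (delete): buffer="zneqezqexhk" (len 11), cursors c4@2 c3@3 c1@5 c2@8, authorship ..311.22...
After op 8 (move_left): buffer="zneqezqexhk" (len 11), cursors c4@1 c3@2 c1@4 c2@7, authorship ..311.22...

Answer: 4 7 2 1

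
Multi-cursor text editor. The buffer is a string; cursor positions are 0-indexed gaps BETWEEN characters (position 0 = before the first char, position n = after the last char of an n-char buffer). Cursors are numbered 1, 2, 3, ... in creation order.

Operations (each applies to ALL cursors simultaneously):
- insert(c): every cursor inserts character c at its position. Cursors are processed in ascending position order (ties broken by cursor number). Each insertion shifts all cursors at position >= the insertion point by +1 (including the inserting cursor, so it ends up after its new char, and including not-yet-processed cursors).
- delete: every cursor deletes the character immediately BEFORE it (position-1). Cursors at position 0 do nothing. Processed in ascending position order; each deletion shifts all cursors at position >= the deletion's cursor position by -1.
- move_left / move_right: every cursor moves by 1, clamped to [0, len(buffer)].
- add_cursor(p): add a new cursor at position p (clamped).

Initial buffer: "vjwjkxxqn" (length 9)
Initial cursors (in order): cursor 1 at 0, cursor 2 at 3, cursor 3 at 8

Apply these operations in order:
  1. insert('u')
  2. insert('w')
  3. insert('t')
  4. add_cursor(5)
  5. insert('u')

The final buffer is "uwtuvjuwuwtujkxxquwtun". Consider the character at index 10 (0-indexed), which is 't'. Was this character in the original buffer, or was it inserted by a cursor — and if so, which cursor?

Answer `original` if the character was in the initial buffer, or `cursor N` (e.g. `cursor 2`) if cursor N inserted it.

After op 1 (insert('u')): buffer="uvjwujkxxqun" (len 12), cursors c1@1 c2@5 c3@11, authorship 1...2.....3.
After op 2 (insert('w')): buffer="uwvjwuwjkxxquwn" (len 15), cursors c1@2 c2@7 c3@14, authorship 11...22.....33.
After op 3 (insert('t')): buffer="uwtvjwuwtjkxxquwtn" (len 18), cursors c1@3 c2@9 c3@17, authorship 111...222.....333.
After op 4 (add_cursor(5)): buffer="uwtvjwuwtjkxxquwtn" (len 18), cursors c1@3 c4@5 c2@9 c3@17, authorship 111...222.....333.
After op 5 (insert('u')): buffer="uwtuvjuwuwtujkxxquwtun" (len 22), cursors c1@4 c4@7 c2@12 c3@21, authorship 1111..4.2222.....3333.
Authorship (.=original, N=cursor N): 1 1 1 1 . . 4 . 2 2 2 2 . . . . . 3 3 3 3 .
Index 10: author = 2

Answer: cursor 2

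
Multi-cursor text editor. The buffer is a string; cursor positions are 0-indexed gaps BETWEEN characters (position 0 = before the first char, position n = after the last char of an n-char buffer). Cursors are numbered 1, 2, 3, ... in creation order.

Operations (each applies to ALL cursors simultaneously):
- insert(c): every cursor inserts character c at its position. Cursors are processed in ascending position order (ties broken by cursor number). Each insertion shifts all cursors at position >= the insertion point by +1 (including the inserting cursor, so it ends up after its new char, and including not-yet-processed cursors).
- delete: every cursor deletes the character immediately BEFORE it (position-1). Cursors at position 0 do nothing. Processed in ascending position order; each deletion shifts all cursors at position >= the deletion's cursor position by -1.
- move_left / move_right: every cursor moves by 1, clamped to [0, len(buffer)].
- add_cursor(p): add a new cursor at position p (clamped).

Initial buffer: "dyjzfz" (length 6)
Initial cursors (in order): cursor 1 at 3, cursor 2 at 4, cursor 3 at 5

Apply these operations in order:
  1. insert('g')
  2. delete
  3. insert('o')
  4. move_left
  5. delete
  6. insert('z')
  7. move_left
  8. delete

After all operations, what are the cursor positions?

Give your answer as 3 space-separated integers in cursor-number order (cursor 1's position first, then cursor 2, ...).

After op 1 (insert('g')): buffer="dyjgzgfgz" (len 9), cursors c1@4 c2@6 c3@8, authorship ...1.2.3.
After op 2 (delete): buffer="dyjzfz" (len 6), cursors c1@3 c2@4 c3@5, authorship ......
After op 3 (insert('o')): buffer="dyjozofoz" (len 9), cursors c1@4 c2@6 c3@8, authorship ...1.2.3.
After op 4 (move_left): buffer="dyjozofoz" (len 9), cursors c1@3 c2@5 c3@7, authorship ...1.2.3.
After op 5 (delete): buffer="dyoooz" (len 6), cursors c1@2 c2@3 c3@4, authorship ..123.
After op 6 (insert('z')): buffer="dyzozozoz" (len 9), cursors c1@3 c2@5 c3@7, authorship ..112233.
After op 7 (move_left): buffer="dyzozozoz" (len 9), cursors c1@2 c2@4 c3@6, authorship ..112233.
After op 8 (delete): buffer="dzzzoz" (len 6), cursors c1@1 c2@2 c3@3, authorship .1233.

Answer: 1 2 3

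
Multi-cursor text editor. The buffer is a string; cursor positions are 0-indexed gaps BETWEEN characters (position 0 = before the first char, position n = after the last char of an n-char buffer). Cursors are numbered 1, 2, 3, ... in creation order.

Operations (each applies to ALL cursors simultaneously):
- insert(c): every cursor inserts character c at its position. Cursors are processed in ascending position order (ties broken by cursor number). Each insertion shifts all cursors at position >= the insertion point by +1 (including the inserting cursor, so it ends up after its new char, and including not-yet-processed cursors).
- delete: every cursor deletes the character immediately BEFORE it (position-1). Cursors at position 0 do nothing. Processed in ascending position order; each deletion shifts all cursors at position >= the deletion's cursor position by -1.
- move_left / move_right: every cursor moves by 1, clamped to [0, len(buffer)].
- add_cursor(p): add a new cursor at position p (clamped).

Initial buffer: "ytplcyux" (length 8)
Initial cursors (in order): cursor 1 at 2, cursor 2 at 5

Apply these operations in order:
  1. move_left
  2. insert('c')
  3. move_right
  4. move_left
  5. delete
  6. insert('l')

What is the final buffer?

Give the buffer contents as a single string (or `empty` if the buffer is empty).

After op 1 (move_left): buffer="ytplcyux" (len 8), cursors c1@1 c2@4, authorship ........
After op 2 (insert('c')): buffer="yctplccyux" (len 10), cursors c1@2 c2@6, authorship .1...2....
After op 3 (move_right): buffer="yctplccyux" (len 10), cursors c1@3 c2@7, authorship .1...2....
After op 4 (move_left): buffer="yctplccyux" (len 10), cursors c1@2 c2@6, authorship .1...2....
After op 5 (delete): buffer="ytplcyux" (len 8), cursors c1@1 c2@4, authorship ........
After op 6 (insert('l')): buffer="yltpllcyux" (len 10), cursors c1@2 c2@6, authorship .1...2....

Answer: yltpllcyux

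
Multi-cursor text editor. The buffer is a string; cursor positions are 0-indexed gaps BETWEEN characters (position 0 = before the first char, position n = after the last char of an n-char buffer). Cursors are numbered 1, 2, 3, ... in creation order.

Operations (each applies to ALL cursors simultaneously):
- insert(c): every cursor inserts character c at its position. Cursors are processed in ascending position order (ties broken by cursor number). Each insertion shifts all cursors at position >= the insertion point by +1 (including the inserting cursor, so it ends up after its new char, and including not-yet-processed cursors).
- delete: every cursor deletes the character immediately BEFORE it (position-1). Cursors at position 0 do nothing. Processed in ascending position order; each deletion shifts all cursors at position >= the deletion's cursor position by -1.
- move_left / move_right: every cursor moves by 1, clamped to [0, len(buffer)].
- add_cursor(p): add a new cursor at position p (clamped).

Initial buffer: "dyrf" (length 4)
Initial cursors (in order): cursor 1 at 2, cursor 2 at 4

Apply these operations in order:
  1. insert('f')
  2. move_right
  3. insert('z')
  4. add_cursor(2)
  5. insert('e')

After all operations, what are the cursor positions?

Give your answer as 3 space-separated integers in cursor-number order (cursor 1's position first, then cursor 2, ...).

After op 1 (insert('f')): buffer="dyfrff" (len 6), cursors c1@3 c2@6, authorship ..1..2
After op 2 (move_right): buffer="dyfrff" (len 6), cursors c1@4 c2@6, authorship ..1..2
After op 3 (insert('z')): buffer="dyfrzffz" (len 8), cursors c1@5 c2@8, authorship ..1.1.22
After op 4 (add_cursor(2)): buffer="dyfrzffz" (len 8), cursors c3@2 c1@5 c2@8, authorship ..1.1.22
After op 5 (insert('e')): buffer="dyefrzeffze" (len 11), cursors c3@3 c1@7 c2@11, authorship ..31.11.222

Answer: 7 11 3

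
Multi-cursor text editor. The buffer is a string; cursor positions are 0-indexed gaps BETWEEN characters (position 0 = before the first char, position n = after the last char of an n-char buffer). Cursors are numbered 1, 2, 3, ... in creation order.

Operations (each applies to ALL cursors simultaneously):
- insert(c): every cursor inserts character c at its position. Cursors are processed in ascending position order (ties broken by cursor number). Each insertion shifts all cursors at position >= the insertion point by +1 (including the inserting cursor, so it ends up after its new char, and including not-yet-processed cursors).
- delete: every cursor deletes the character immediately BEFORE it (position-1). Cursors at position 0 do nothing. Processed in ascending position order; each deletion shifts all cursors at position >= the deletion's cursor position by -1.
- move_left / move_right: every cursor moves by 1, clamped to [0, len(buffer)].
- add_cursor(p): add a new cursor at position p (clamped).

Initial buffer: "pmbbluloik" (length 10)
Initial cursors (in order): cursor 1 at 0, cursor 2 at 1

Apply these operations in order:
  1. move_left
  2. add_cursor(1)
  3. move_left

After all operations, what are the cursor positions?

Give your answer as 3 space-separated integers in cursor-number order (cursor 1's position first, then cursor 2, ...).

After op 1 (move_left): buffer="pmbbluloik" (len 10), cursors c1@0 c2@0, authorship ..........
After op 2 (add_cursor(1)): buffer="pmbbluloik" (len 10), cursors c1@0 c2@0 c3@1, authorship ..........
After op 3 (move_left): buffer="pmbbluloik" (len 10), cursors c1@0 c2@0 c3@0, authorship ..........

Answer: 0 0 0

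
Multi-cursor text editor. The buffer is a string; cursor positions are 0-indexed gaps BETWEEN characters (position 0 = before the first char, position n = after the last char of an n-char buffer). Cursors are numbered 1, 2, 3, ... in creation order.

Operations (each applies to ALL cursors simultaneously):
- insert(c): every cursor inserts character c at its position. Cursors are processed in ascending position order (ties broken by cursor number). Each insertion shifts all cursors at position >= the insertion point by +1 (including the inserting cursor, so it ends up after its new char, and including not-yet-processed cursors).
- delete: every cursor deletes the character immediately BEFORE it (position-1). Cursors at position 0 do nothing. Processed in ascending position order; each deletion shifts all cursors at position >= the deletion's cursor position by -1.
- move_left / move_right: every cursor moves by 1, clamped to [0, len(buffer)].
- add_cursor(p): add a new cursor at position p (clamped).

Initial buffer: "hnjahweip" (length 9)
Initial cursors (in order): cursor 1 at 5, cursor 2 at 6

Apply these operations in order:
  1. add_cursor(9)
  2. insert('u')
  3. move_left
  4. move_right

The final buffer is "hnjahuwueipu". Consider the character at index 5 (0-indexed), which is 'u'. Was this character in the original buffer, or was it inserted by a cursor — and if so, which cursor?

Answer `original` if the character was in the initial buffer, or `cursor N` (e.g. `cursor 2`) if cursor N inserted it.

Answer: cursor 1

Derivation:
After op 1 (add_cursor(9)): buffer="hnjahweip" (len 9), cursors c1@5 c2@6 c3@9, authorship .........
After op 2 (insert('u')): buffer="hnjahuwueipu" (len 12), cursors c1@6 c2@8 c3@12, authorship .....1.2...3
After op 3 (move_left): buffer="hnjahuwueipu" (len 12), cursors c1@5 c2@7 c3@11, authorship .....1.2...3
After op 4 (move_right): buffer="hnjahuwueipu" (len 12), cursors c1@6 c2@8 c3@12, authorship .....1.2...3
Authorship (.=original, N=cursor N): . . . . . 1 . 2 . . . 3
Index 5: author = 1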